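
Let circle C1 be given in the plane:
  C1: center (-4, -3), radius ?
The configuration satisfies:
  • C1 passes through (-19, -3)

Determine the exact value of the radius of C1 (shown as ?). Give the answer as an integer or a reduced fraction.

15

1. [C1∋P]  r_C1² − 225 = 0  ⇒  r_C1 = 15 (r>0 drops 1)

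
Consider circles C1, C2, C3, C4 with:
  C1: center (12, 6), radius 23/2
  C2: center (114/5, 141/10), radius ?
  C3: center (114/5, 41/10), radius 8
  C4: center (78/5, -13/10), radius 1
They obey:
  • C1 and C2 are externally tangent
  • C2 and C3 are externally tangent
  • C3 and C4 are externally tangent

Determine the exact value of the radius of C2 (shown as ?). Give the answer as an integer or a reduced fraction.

1. [ext C1·C2]  r_C2² + 23r_C2 − 50 = 0  ⇒  r_C2 = 2 (r>0 drops 1)
2. [ext C2·C3]  r_C2² + 16r_C2 − 36 = 0  ⇒  r_C2 = 2 (r>0 drops 1)

2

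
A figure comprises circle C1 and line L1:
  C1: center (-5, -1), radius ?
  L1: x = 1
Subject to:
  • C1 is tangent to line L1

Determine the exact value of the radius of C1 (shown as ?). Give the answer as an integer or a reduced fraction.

1. [C1‖L1]  r_C1² − 36 = 0  ⇒  r_C1 = 6 (r>0 drops 1)

6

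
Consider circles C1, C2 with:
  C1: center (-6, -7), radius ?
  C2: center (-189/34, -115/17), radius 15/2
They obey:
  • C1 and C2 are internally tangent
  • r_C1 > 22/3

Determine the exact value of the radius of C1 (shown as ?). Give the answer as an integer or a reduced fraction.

1. [int C1,C2]  r_C1² − 15r_C1 + 56 = 0  ⇒  r_C1 = 7 or 8
2. given r_C1 > 22/3: keep 8

8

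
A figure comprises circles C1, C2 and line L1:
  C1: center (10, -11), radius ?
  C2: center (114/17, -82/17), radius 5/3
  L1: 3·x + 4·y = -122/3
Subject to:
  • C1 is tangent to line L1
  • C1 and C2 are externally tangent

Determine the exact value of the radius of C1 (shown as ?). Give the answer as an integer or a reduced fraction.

16/3

1. [C1‖L1]  r_C1² − 256/9 = 0  ⇒  r_C1 = 16/3 (r>0 drops 1)
2. [ext C1·C2]  r_C1² + (10/3)r_C1 − 416/9 = 0  ⇒  r_C1 = 16/3 (r>0 drops 1)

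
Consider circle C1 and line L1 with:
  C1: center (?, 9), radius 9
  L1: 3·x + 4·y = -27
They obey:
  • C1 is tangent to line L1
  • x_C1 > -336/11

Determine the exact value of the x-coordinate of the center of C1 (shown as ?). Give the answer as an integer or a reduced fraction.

1. [C1‖L1]  x_C1² + 42x_C1 + 216 = 0  ⇒  x_C1 = -36 or -6
2. given x_C1 > -336/11: keep -6

-6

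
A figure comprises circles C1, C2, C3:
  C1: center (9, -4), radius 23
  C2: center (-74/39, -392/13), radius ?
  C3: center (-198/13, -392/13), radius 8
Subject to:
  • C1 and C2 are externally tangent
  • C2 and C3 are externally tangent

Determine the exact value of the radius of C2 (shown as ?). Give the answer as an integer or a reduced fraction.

16/3

1. [ext C1·C2]  r_C2² + 46r_C2 − 2464/9 = 0  ⇒  r_C2 = 16/3 (r>0 drops 1)
2. [ext C2·C3]  r_C2² + 16r_C2 − 1024/9 = 0  ⇒  r_C2 = 16/3 (r>0 drops 1)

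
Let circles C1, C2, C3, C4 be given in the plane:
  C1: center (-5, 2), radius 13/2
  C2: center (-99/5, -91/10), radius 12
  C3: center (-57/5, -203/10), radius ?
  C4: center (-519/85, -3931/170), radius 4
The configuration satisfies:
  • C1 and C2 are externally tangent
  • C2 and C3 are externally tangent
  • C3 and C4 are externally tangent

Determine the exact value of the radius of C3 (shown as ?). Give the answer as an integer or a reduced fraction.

1. [ext C2·C3]  r_C3² + 24r_C3 − 52 = 0  ⇒  r_C3 = 2 (r>0 drops 1)
2. [ext C3·C4]  r_C3² + 8r_C3 − 20 = 0  ⇒  r_C3 = 2 (r>0 drops 1)

2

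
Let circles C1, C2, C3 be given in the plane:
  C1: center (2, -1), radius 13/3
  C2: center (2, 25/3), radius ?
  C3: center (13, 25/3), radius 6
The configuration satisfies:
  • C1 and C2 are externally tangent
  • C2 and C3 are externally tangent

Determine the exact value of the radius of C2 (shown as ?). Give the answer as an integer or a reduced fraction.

5

1. [ext C1·C2]  r_C2² + (26/3)r_C2 − 205/3 = 0  ⇒  r_C2 = 5 (r>0 drops 1)
2. [ext C2·C3]  r_C2² + 12r_C2 − 85 = 0  ⇒  r_C2 = 5 (r>0 drops 1)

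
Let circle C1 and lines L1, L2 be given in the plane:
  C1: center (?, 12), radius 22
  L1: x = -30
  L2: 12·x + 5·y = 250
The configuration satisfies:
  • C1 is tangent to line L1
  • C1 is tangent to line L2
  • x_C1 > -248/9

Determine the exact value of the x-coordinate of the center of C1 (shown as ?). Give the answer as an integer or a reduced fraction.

-8

1. [C1‖L1]  x_C1² + 60x_C1 + 416 = 0  ⇒  x_C1 = -52 or -8
2. [C1‖L2]  x_C1² − (95/3)x_C1 − 952/3 = 0  ⇒  x_C1 = -8 or 119/3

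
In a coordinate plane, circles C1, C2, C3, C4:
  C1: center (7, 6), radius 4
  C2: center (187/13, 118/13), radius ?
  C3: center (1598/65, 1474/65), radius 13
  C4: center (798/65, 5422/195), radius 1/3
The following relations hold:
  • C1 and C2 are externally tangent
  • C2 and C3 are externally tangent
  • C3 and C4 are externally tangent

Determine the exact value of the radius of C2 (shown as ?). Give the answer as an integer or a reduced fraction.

4

1. [ext C1·C2]  r_C2² + 8r_C2 − 48 = 0  ⇒  r_C2 = 4 (r>0 drops 1)
2. [ext C2·C3]  r_C2² + 26r_C2 − 120 = 0  ⇒  r_C2 = 4 (r>0 drops 1)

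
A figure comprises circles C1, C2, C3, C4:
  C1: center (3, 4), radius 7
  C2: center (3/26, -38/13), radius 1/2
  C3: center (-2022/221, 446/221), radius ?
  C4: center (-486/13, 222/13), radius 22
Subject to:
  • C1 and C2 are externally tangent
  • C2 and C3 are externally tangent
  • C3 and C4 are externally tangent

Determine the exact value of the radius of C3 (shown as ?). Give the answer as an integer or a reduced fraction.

10

1. [ext C2·C3]  r_C3² + 1r_C3 − 110 = 0  ⇒  r_C3 = 10 (r>0 drops 1)
2. [ext C3·C4]  r_C3² + 44r_C3 − 540 = 0  ⇒  r_C3 = 10 (r>0 drops 1)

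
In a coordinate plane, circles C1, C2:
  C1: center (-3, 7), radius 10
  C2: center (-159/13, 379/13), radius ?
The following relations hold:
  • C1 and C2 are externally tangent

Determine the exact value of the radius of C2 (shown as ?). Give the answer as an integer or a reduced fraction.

1. [ext C1·C2]  r_C2² + 20r_C2 − 476 = 0  ⇒  r_C2 = 14 (r>0 drops 1)

14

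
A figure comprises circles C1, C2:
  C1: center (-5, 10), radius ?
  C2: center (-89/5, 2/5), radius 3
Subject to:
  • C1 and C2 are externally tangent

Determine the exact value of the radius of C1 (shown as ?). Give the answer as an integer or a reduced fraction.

13

1. [ext C1·C2]  r_C1² + 6r_C1 − 247 = 0  ⇒  r_C1 = 13 (r>0 drops 1)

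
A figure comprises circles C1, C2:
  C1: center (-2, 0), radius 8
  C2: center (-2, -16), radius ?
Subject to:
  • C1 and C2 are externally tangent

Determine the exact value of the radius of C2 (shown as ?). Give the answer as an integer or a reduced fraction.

1. [ext C1·C2]  r_C2² + 16r_C2 − 192 = 0  ⇒  r_C2 = 8 (r>0 drops 1)

8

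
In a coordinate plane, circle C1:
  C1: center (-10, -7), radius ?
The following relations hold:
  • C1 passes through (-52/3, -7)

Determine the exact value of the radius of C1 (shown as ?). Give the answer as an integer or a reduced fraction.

22/3

1. [C1∋P]  r_C1² − 484/9 = 0  ⇒  r_C1 = 22/3 (r>0 drops 1)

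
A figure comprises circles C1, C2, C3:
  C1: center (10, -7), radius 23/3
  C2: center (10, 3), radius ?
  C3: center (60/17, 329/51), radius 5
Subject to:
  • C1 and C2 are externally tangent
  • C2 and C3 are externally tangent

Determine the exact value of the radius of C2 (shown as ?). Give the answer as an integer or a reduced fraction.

1. [ext C1·C2]  r_C2² + (46/3)r_C2 − 371/9 = 0  ⇒  r_C2 = 7/3 (r>0 drops 1)
2. [ext C2·C3]  r_C2² + 10r_C2 − 259/9 = 0  ⇒  r_C2 = 7/3 (r>0 drops 1)

7/3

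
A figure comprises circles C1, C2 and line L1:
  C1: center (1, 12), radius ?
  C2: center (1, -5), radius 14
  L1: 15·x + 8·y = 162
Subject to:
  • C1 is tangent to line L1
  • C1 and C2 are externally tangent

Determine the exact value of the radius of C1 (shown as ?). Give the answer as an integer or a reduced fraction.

3

1. [C1‖L1]  r_C1² − 9 = 0  ⇒  r_C1 = 3 (r>0 drops 1)
2. [ext C1·C2]  r_C1² + 28r_C1 − 93 = 0  ⇒  r_C1 = 3 (r>0 drops 1)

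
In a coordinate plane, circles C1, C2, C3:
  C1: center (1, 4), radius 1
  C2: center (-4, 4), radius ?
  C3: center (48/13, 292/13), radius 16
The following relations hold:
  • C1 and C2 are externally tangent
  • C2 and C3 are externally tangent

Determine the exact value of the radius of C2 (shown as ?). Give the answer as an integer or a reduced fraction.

4

1. [ext C1·C2]  r_C2² + 2r_C2 − 24 = 0  ⇒  r_C2 = 4 (r>0 drops 1)
2. [ext C2·C3]  r_C2² + 32r_C2 − 144 = 0  ⇒  r_C2 = 4 (r>0 drops 1)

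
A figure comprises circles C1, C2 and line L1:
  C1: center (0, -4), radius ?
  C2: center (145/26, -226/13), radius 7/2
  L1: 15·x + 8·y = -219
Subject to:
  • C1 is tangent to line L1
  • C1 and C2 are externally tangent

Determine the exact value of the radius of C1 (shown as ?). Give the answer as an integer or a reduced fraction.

11

1. [C1‖L1]  r_C1² − 121 = 0  ⇒  r_C1 = 11 (r>0 drops 1)
2. [ext C1·C2]  r_C1² + 7r_C1 − 198 = 0  ⇒  r_C1 = 11 (r>0 drops 1)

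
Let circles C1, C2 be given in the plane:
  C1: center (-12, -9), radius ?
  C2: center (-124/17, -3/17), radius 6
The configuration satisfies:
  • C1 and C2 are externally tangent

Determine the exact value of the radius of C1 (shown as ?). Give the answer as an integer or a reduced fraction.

1. [ext C1·C2]  r_C1² + 12r_C1 − 64 = 0  ⇒  r_C1 = 4 (r>0 drops 1)

4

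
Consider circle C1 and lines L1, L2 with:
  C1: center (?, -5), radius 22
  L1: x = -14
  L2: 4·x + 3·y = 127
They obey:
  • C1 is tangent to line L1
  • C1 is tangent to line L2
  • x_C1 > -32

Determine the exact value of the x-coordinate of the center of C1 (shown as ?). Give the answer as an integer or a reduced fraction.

1. [C1‖L1]  x_C1² + 28x_C1 − 288 = 0  ⇒  x_C1 = -36 or 8
2. [C1‖L2]  x_C1² − 71x_C1 + 504 = 0  ⇒  x_C1 = 8 or 63

8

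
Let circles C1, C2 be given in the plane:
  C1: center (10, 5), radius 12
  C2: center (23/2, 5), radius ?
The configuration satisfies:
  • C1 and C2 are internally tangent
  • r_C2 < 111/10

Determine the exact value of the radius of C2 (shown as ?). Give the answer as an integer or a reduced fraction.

1. [int C1,C2]  r_C2² − 24r_C2 + 567/4 = 0  ⇒  r_C2 = 21/2 or 27/2
2. given r_C2 < 111/10: keep 21/2

21/2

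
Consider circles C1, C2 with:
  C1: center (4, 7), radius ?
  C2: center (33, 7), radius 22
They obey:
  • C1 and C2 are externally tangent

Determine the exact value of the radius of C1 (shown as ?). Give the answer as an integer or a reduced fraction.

7

1. [ext C1·C2]  r_C1² + 44r_C1 − 357 = 0  ⇒  r_C1 = 7 (r>0 drops 1)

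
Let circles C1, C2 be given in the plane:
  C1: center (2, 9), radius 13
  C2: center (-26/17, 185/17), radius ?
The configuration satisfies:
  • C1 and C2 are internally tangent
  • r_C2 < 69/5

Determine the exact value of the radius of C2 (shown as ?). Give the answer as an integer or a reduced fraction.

9

1. [int C1,C2]  r_C2² − 26r_C2 + 153 = 0  ⇒  r_C2 = 9 or 17
2. given r_C2 < 69/5: keep 9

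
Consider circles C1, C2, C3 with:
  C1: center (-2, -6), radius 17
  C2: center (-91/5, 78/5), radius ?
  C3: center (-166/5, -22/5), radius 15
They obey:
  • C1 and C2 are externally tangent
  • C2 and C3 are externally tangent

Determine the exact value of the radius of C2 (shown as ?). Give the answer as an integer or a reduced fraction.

10

1. [ext C1·C2]  r_C2² + 34r_C2 − 440 = 0  ⇒  r_C2 = 10 (r>0 drops 1)
2. [ext C2·C3]  r_C2² + 30r_C2 − 400 = 0  ⇒  r_C2 = 10 (r>0 drops 1)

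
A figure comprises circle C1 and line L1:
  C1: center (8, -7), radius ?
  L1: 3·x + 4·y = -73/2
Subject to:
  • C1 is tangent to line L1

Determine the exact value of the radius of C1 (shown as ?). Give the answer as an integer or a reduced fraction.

1. [C1‖L1]  r_C1² − 169/4 = 0  ⇒  r_C1 = 13/2 (r>0 drops 1)

13/2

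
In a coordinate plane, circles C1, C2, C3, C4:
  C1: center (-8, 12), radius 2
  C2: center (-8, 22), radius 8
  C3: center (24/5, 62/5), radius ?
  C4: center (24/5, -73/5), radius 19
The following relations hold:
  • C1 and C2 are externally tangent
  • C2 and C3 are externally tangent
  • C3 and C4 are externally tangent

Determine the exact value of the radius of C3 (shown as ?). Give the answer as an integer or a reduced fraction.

8

1. [ext C2·C3]  r_C3² + 16r_C3 − 192 = 0  ⇒  r_C3 = 8 (r>0 drops 1)
2. [ext C3·C4]  r_C3² + 38r_C3 − 368 = 0  ⇒  r_C3 = 8 (r>0 drops 1)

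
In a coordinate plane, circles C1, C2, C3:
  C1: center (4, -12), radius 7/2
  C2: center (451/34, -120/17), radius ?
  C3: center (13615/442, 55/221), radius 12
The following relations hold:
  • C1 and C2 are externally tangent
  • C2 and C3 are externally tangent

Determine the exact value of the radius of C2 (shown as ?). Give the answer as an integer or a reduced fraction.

7

1. [ext C1·C2]  r_C2² + 7r_C2 − 98 = 0  ⇒  r_C2 = 7 (r>0 drops 1)
2. [ext C2·C3]  r_C2² + 24r_C2 − 217 = 0  ⇒  r_C2 = 7 (r>0 drops 1)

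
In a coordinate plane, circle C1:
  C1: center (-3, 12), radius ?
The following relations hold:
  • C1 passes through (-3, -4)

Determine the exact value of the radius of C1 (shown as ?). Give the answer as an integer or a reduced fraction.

16

1. [C1∋P]  r_C1² − 256 = 0  ⇒  r_C1 = 16 (r>0 drops 1)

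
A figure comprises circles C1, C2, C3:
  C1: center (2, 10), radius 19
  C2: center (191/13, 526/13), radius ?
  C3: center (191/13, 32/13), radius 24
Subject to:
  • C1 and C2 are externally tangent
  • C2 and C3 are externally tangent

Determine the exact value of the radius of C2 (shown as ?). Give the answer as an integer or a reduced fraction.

14

1. [ext C1·C2]  r_C2² + 38r_C2 − 728 = 0  ⇒  r_C2 = 14 (r>0 drops 1)
2. [ext C2·C3]  r_C2² + 48r_C2 − 868 = 0  ⇒  r_C2 = 14 (r>0 drops 1)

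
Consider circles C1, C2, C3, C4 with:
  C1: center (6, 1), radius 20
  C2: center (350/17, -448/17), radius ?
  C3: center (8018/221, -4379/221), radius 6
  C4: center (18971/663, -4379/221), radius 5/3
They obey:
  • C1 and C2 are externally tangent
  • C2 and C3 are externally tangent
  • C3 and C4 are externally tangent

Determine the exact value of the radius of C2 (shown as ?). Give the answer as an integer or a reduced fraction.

1. [ext C1·C2]  r_C2² + 40r_C2 − 561 = 0  ⇒  r_C2 = 11 (r>0 drops 1)
2. [ext C2·C3]  r_C2² + 12r_C2 − 253 = 0  ⇒  r_C2 = 11 (r>0 drops 1)

11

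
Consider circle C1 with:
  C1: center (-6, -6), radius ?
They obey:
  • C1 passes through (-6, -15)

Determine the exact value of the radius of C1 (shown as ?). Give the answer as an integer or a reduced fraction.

9

1. [C1∋P]  r_C1² − 81 = 0  ⇒  r_C1 = 9 (r>0 drops 1)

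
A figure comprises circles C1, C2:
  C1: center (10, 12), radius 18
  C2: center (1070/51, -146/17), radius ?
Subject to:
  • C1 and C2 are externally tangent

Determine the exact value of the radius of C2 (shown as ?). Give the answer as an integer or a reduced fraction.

1. [ext C1·C2]  r_C2² + 36r_C2 − 1984/9 = 0  ⇒  r_C2 = 16/3 (r>0 drops 1)

16/3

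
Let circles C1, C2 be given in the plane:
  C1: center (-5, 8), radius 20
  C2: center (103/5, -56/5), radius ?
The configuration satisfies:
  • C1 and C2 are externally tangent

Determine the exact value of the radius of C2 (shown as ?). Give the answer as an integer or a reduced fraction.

12

1. [ext C1·C2]  r_C2² + 40r_C2 − 624 = 0  ⇒  r_C2 = 12 (r>0 drops 1)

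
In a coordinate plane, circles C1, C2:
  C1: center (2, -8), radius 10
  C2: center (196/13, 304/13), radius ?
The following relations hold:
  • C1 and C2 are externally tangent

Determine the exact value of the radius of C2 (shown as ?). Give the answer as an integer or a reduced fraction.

24

1. [ext C1·C2]  r_C2² + 20r_C2 − 1056 = 0  ⇒  r_C2 = 24 (r>0 drops 1)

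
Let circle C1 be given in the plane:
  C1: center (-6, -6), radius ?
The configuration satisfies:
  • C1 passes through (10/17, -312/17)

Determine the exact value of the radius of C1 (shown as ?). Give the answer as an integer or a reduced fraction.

1. [C1∋P]  r_C1² − 196 = 0  ⇒  r_C1 = 14 (r>0 drops 1)

14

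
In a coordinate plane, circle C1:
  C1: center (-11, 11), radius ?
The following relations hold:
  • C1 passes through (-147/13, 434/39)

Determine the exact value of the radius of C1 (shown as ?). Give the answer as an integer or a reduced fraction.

1/3

1. [C1∋P]  r_C1² − 1/9 = 0  ⇒  r_C1 = 1/3 (r>0 drops 1)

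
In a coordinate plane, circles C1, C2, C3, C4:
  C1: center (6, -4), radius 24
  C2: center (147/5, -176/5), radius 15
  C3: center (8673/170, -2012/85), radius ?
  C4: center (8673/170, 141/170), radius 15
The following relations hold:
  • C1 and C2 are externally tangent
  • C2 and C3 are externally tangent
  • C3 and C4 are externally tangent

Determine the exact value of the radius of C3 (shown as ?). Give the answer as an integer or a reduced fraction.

1. [ext C2·C3]  r_C3² + 30r_C3 − 1501/4 = 0  ⇒  r_C3 = 19/2 (r>0 drops 1)
2. [ext C3·C4]  r_C3² + 30r_C3 − 1501/4 = 0  ⇒  r_C3 = 19/2 (r>0 drops 1)

19/2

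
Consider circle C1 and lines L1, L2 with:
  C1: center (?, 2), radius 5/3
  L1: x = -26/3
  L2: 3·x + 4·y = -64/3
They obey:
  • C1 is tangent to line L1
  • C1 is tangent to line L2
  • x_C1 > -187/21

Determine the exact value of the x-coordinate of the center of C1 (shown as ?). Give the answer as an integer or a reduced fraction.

-7

1. [C1‖L1]  x_C1² + (52/3)x_C1 + 217/3 = 0  ⇒  x_C1 = -31/3 or -7
2. [C1‖L2]  x_C1² + (176/9)x_C1 + 791/9 = 0  ⇒  x_C1 = -113/9 or -7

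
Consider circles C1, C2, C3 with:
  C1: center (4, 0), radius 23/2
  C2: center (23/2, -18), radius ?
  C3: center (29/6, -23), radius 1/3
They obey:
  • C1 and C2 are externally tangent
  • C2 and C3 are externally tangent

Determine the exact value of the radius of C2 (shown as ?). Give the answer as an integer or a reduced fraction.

1. [ext C1·C2]  r_C2² + 23r_C2 − 248 = 0  ⇒  r_C2 = 8 (r>0 drops 1)
2. [ext C2·C3]  r_C2² + (2/3)r_C2 − 208/3 = 0  ⇒  r_C2 = 8 (r>0 drops 1)

8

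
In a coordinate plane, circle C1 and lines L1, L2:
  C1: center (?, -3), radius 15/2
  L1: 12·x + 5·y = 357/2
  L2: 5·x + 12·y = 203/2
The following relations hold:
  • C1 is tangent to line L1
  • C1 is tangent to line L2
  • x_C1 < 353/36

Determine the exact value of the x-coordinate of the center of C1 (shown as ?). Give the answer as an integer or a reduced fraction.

1. [C1‖L1]  x_C1² − (129/4)x_C1 + 194 = 0  ⇒  x_C1 = 8 or 97/4
2. [C1‖L2]  x_C1² − 55x_C1 + 376 = 0  ⇒  x_C1 = 8 or 47

8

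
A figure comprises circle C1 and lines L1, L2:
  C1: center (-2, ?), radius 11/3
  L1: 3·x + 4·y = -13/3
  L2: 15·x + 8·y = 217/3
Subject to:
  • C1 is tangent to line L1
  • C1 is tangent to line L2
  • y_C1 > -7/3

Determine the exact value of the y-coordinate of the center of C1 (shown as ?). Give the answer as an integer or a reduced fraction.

1. [C1‖L1]  y_C1² − (5/6)y_C1 − 125/6 = 0  ⇒  y_C1 = -25/6 or 5
2. [C1‖L2]  y_C1² − (307/12)y_C1 + 1235/12 = 0  ⇒  y_C1 = 5 or 247/12

5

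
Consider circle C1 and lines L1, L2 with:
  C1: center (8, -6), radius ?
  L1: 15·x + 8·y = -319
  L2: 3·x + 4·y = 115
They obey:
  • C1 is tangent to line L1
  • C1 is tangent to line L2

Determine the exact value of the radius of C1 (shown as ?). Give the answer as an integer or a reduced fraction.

23

1. [C1‖L1]  r_C1² − 529 = 0  ⇒  r_C1 = 23 (r>0 drops 1)
2. [C1‖L2]  r_C1² − 529 = 0  ⇒  r_C1 = 23 (r>0 drops 1)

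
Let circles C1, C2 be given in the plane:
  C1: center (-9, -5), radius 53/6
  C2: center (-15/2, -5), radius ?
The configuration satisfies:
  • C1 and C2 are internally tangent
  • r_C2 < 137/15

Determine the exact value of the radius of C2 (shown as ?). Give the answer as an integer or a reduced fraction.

1. [int C1,C2]  r_C2² − (53/3)r_C2 + 682/9 = 0  ⇒  r_C2 = 22/3 or 31/3
2. given r_C2 < 137/15: keep 22/3

22/3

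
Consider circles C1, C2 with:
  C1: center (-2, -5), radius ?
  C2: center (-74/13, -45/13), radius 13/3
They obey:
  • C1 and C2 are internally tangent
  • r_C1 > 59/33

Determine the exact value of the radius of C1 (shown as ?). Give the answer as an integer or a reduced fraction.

25/3

1. [int C1,C2]  r_C1² − (26/3)r_C1 + 25/9 = 0  ⇒  r_C1 = 1/3 or 25/3
2. given r_C1 > 59/33: keep 25/3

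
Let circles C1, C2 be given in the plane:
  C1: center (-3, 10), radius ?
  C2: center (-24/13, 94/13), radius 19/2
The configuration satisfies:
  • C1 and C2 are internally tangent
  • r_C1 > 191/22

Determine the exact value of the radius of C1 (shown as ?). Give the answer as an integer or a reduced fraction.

25/2

1. [int C1,C2]  r_C1² − 19r_C1 + 325/4 = 0  ⇒  r_C1 = 13/2 or 25/2
2. given r_C1 > 191/22: keep 25/2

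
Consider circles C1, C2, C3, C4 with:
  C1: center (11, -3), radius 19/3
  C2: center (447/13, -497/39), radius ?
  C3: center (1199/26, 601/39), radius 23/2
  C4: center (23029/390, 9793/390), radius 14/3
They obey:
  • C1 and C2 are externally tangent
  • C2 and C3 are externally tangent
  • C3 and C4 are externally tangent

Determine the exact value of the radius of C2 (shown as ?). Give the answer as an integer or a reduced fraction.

1. [ext C1·C2]  r_C2² + (38/3)r_C2 − 1805/3 = 0  ⇒  r_C2 = 19 (r>0 drops 1)
2. [ext C2·C3]  r_C2² + 23r_C2 − 798 = 0  ⇒  r_C2 = 19 (r>0 drops 1)

19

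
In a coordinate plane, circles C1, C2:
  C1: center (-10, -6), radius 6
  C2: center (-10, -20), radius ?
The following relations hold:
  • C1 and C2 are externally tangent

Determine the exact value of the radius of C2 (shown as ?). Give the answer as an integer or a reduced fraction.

8

1. [ext C1·C2]  r_C2² + 12r_C2 − 160 = 0  ⇒  r_C2 = 8 (r>0 drops 1)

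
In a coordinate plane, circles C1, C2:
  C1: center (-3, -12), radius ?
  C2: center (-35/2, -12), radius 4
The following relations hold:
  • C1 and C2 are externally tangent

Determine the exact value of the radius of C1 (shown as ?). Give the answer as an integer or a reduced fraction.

1. [ext C1·C2]  r_C1² + 8r_C1 − 777/4 = 0  ⇒  r_C1 = 21/2 (r>0 drops 1)

21/2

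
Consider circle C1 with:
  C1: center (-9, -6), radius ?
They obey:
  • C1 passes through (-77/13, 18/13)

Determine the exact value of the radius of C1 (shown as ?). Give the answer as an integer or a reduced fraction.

1. [C1∋P]  r_C1² − 64 = 0  ⇒  r_C1 = 8 (r>0 drops 1)

8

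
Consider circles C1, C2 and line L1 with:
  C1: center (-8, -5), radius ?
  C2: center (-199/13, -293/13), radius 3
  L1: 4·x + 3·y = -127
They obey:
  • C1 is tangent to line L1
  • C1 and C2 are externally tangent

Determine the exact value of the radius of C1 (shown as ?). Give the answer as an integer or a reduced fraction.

1. [C1‖L1]  r_C1² − 256 = 0  ⇒  r_C1 = 16 (r>0 drops 1)
2. [ext C1·C2]  r_C1² + 6r_C1 − 352 = 0  ⇒  r_C1 = 16 (r>0 drops 1)

16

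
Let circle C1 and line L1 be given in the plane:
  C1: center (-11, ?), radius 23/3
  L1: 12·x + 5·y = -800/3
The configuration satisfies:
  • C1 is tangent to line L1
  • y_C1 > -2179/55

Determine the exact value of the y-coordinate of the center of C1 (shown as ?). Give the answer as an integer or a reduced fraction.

-7

1. [C1‖L1]  y_C1² + (808/15)y_C1 + 4921/15 = 0  ⇒  y_C1 = -703/15 or -7
2. given y_C1 > -2179/55: keep -7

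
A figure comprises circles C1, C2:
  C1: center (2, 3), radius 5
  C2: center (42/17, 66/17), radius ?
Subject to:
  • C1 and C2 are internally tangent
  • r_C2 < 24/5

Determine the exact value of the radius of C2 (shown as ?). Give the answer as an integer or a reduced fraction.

1. [int C1,C2]  r_C2² − 10r_C2 + 24 = 0  ⇒  r_C2 = 4 or 6
2. given r_C2 < 24/5: keep 4

4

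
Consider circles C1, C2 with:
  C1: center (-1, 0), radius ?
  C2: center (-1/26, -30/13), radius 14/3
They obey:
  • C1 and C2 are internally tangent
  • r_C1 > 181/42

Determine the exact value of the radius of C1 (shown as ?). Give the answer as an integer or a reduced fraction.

43/6

1. [int C1,C2]  r_C1² − (28/3)r_C1 + 559/36 = 0  ⇒  r_C1 = 13/6 or 43/6
2. given r_C1 > 181/42: keep 43/6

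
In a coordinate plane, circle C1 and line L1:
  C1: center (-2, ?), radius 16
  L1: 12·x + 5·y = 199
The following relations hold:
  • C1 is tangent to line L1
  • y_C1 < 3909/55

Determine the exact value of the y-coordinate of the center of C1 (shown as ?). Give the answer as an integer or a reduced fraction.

1. [C1‖L1]  y_C1² − (446/5)y_C1 + 1293/5 = 0  ⇒  y_C1 = 3 or 431/5
2. given y_C1 < 3909/55: keep 3

3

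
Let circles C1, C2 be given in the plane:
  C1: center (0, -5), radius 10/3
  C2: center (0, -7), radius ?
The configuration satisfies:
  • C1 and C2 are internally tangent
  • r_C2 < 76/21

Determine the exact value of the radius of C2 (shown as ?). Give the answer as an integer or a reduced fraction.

1. [int C1,C2]  r_C2² − (20/3)r_C2 + 64/9 = 0  ⇒  r_C2 = 4/3 or 16/3
2. given r_C2 < 76/21: keep 4/3

4/3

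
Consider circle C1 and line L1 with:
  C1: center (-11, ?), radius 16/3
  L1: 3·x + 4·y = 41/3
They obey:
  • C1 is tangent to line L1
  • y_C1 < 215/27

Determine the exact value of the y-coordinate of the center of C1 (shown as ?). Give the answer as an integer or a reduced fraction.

5

1. [C1‖L1]  y_C1² − (70/3)y_C1 + 275/3 = 0  ⇒  y_C1 = 5 or 55/3
2. given y_C1 < 215/27: keep 5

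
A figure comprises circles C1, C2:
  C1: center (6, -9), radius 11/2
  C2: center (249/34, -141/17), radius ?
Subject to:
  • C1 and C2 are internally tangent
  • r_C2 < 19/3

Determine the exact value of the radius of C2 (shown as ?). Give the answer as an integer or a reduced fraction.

1. [int C1,C2]  r_C2² − 11r_C2 + 28 = 0  ⇒  r_C2 = 4 or 7
2. given r_C2 < 19/3: keep 4

4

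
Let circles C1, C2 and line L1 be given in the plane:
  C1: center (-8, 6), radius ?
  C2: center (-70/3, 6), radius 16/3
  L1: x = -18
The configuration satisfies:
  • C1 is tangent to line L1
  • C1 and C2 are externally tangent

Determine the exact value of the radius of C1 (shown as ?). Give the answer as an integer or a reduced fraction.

1. [C1‖L1]  r_C1² − 100 = 0  ⇒  r_C1 = 10 (r>0 drops 1)
2. [ext C1·C2]  r_C1² + (32/3)r_C1 − 620/3 = 0  ⇒  r_C1 = 10 (r>0 drops 1)

10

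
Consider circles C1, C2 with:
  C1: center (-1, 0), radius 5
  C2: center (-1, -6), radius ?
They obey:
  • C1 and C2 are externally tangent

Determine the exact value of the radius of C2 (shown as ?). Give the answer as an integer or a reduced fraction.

1

1. [ext C1·C2]  r_C2² + 10r_C2 − 11 = 0  ⇒  r_C2 = 1 (r>0 drops 1)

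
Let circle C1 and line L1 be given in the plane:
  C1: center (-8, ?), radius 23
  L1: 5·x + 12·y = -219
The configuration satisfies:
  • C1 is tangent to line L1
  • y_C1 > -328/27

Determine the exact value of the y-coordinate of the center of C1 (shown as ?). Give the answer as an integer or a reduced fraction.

10

1. [C1‖L1]  y_C1² + (179/6)y_C1 − 1195/3 = 0  ⇒  y_C1 = -239/6 or 10
2. given y_C1 > -328/27: keep 10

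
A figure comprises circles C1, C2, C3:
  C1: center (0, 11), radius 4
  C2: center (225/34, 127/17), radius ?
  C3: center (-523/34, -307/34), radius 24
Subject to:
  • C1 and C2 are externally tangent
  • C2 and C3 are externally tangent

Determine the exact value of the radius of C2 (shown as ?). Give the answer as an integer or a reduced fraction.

1. [ext C1·C2]  r_C2² + 8r_C2 − 161/4 = 0  ⇒  r_C2 = 7/2 (r>0 drops 1)
2. [ext C2·C3]  r_C2² + 48r_C2 − 721/4 = 0  ⇒  r_C2 = 7/2 (r>0 drops 1)

7/2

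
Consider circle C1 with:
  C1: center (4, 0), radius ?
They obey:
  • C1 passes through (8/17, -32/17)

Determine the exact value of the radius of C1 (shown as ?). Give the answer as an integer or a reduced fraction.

4

1. [C1∋P]  r_C1² − 16 = 0  ⇒  r_C1 = 4 (r>0 drops 1)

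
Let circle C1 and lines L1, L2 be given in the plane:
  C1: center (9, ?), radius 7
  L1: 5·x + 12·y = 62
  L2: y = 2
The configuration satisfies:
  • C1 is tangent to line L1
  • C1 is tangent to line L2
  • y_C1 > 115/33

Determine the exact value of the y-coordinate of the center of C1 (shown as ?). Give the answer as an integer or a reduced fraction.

9

1. [C1‖L1]  y_C1² − (17/6)y_C1 − 111/2 = 0  ⇒  y_C1 = -37/6 or 9
2. [C1‖L2]  y_C1² − 4y_C1 − 45 = 0  ⇒  y_C1 = -5 or 9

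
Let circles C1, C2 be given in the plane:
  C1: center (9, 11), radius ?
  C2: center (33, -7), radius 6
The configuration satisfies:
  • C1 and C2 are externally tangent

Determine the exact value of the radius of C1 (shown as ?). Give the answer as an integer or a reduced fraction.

24

1. [ext C1·C2]  r_C1² + 12r_C1 − 864 = 0  ⇒  r_C1 = 24 (r>0 drops 1)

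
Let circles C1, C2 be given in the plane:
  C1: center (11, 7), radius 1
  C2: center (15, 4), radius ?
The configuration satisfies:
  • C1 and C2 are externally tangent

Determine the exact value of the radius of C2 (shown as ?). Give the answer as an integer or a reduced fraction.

4

1. [ext C1·C2]  r_C2² + 2r_C2 − 24 = 0  ⇒  r_C2 = 4 (r>0 drops 1)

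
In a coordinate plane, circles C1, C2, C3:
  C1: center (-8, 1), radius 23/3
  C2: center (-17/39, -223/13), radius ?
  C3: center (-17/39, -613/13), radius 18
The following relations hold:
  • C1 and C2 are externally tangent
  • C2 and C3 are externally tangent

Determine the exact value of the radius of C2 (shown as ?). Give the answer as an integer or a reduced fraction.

1. [ext C1·C2]  r_C2² + (46/3)r_C2 − 328 = 0  ⇒  r_C2 = 12 (r>0 drops 1)
2. [ext C2·C3]  r_C2² + 36r_C2 − 576 = 0  ⇒  r_C2 = 12 (r>0 drops 1)

12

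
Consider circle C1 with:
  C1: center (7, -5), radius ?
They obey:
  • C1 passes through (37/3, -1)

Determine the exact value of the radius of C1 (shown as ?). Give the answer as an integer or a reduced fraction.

1. [C1∋P]  r_C1² − 400/9 = 0  ⇒  r_C1 = 20/3 (r>0 drops 1)

20/3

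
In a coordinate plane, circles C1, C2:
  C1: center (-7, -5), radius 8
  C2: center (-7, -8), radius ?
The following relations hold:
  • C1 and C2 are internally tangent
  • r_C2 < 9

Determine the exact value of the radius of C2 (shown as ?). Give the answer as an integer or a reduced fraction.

1. [int C1,C2]  r_C2² − 16r_C2 + 55 = 0  ⇒  r_C2 = 5 or 11
2. given r_C2 < 9: keep 5

5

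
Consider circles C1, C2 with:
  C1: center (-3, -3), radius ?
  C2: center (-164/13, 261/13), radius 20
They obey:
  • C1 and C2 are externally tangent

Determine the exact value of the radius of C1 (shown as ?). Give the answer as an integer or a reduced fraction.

1. [ext C1·C2]  r_C1² + 40r_C1 − 225 = 0  ⇒  r_C1 = 5 (r>0 drops 1)

5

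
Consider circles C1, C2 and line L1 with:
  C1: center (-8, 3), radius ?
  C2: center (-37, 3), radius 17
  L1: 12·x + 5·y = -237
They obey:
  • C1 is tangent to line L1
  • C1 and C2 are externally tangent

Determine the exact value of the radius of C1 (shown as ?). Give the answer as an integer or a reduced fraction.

12

1. [C1‖L1]  r_C1² − 144 = 0  ⇒  r_C1 = 12 (r>0 drops 1)
2. [ext C1·C2]  r_C1² + 34r_C1 − 552 = 0  ⇒  r_C1 = 12 (r>0 drops 1)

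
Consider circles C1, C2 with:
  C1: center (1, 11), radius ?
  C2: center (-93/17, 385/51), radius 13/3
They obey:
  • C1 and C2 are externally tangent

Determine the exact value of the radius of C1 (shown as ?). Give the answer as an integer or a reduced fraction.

1. [ext C1·C2]  r_C1² + (26/3)r_C1 − 35 = 0  ⇒  r_C1 = 3 (r>0 drops 1)

3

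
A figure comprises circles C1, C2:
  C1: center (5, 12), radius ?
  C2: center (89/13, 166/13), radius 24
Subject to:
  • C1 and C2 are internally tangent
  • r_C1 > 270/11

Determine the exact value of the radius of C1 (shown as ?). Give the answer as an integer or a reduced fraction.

26

1. [int C1,C2]  r_C1² − 48r_C1 + 572 = 0  ⇒  r_C1 = 22 or 26
2. given r_C1 > 270/11: keep 26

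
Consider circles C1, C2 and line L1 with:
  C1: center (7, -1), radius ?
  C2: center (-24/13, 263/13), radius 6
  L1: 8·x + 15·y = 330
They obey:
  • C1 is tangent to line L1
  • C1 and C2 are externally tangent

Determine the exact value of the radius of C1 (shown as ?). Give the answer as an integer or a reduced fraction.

1. [C1‖L1]  r_C1² − 289 = 0  ⇒  r_C1 = 17 (r>0 drops 1)
2. [ext C1·C2]  r_C1² + 12r_C1 − 493 = 0  ⇒  r_C1 = 17 (r>0 drops 1)

17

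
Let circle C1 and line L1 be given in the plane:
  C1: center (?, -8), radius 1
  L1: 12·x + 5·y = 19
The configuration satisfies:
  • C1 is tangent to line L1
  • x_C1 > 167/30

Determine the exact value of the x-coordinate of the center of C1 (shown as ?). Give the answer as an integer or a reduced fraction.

6

1. [C1‖L1]  x_C1² − (59/6)x_C1 + 23 = 0  ⇒  x_C1 = 23/6 or 6
2. given x_C1 > 167/30: keep 6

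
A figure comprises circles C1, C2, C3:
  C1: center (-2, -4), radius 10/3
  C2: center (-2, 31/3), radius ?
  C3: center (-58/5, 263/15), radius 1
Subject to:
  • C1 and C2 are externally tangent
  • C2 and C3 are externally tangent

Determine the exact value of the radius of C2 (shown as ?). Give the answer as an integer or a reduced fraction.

11

1. [ext C1·C2]  r_C2² + (20/3)r_C2 − 583/3 = 0  ⇒  r_C2 = 11 (r>0 drops 1)
2. [ext C2·C3]  r_C2² + 2r_C2 − 143 = 0  ⇒  r_C2 = 11 (r>0 drops 1)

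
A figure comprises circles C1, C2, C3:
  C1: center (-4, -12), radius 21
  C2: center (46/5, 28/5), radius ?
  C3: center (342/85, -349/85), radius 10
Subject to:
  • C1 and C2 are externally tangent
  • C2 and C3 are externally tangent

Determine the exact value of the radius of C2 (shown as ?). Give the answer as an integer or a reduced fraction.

1

1. [ext C1·C2]  r_C2² + 42r_C2 − 43 = 0  ⇒  r_C2 = 1 (r>0 drops 1)
2. [ext C2·C3]  r_C2² + 20r_C2 − 21 = 0  ⇒  r_C2 = 1 (r>0 drops 1)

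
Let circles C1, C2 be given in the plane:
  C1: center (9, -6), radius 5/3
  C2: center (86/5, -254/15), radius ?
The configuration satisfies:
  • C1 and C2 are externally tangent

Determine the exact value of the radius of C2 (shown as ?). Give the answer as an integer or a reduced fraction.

1. [ext C1·C2]  r_C2² + (10/3)r_C2 − 184 = 0  ⇒  r_C2 = 12 (r>0 drops 1)

12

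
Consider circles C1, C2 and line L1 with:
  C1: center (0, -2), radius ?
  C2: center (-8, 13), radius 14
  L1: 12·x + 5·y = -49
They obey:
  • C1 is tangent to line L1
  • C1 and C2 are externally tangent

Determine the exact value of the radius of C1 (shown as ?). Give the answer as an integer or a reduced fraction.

3

1. [C1‖L1]  r_C1² − 9 = 0  ⇒  r_C1 = 3 (r>0 drops 1)
2. [ext C1·C2]  r_C1² + 28r_C1 − 93 = 0  ⇒  r_C1 = 3 (r>0 drops 1)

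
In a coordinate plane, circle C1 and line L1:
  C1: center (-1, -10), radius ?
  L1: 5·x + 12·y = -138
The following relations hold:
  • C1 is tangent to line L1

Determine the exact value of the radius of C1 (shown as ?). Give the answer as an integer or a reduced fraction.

1

1. [C1‖L1]  r_C1² − 1 = 0  ⇒  r_C1 = 1 (r>0 drops 1)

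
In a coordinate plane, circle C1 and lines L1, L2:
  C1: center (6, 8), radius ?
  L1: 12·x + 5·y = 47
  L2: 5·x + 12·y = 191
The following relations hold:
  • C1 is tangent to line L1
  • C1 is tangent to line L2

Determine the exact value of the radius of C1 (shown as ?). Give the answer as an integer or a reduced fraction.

1. [C1‖L1]  r_C1² − 25 = 0  ⇒  r_C1 = 5 (r>0 drops 1)
2. [C1‖L2]  r_C1² − 25 = 0  ⇒  r_C1 = 5 (r>0 drops 1)

5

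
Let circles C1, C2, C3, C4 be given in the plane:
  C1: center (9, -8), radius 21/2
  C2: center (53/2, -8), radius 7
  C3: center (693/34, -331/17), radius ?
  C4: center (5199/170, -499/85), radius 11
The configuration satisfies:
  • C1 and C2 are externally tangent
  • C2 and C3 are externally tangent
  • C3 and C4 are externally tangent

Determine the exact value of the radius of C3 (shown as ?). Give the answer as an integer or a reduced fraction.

6

1. [ext C2·C3]  r_C3² + 14r_C3 − 120 = 0  ⇒  r_C3 = 6 (r>0 drops 1)
2. [ext C3·C4]  r_C3² + 22r_C3 − 168 = 0  ⇒  r_C3 = 6 (r>0 drops 1)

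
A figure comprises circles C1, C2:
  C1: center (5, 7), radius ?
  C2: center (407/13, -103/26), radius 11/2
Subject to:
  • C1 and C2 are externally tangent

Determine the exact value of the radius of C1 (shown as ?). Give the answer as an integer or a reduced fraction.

1. [ext C1·C2]  r_C1² + 11r_C1 − 782 = 0  ⇒  r_C1 = 23 (r>0 drops 1)

23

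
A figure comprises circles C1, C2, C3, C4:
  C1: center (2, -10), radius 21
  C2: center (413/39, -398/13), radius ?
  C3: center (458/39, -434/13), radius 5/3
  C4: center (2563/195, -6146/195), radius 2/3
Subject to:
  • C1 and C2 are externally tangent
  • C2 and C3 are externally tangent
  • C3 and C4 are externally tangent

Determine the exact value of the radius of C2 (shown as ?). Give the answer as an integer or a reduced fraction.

4/3

1. [ext C1·C2]  r_C2² + 42r_C2 − 520/9 = 0  ⇒  r_C2 = 4/3 (r>0 drops 1)
2. [ext C2·C3]  r_C2² + (10/3)r_C2 − 56/9 = 0  ⇒  r_C2 = 4/3 (r>0 drops 1)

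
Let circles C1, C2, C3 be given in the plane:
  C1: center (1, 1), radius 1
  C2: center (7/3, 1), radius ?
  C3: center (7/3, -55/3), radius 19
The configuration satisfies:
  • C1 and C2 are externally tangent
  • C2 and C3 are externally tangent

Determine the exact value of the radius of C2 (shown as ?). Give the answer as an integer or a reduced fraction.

1/3

1. [ext C1·C2]  r_C2² + 2r_C2 − 7/9 = 0  ⇒  r_C2 = 1/3 (r>0 drops 1)
2. [ext C2·C3]  r_C2² + 38r_C2 − 115/9 = 0  ⇒  r_C2 = 1/3 (r>0 drops 1)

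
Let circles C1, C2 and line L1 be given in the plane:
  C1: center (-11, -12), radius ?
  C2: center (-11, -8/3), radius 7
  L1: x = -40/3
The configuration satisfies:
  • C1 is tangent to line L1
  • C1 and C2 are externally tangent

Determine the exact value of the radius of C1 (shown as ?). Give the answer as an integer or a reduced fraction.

7/3

1. [C1‖L1]  r_C1² − 49/9 = 0  ⇒  r_C1 = 7/3 (r>0 drops 1)
2. [ext C1·C2]  r_C1² + 14r_C1 − 343/9 = 0  ⇒  r_C1 = 7/3 (r>0 drops 1)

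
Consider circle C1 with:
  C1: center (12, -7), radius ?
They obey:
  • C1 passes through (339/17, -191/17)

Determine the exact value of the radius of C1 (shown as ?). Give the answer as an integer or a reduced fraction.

1. [C1∋P]  r_C1² − 81 = 0  ⇒  r_C1 = 9 (r>0 drops 1)

9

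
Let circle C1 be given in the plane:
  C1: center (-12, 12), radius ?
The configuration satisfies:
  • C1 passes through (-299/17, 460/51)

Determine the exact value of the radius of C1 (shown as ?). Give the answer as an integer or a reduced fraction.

1. [C1∋P]  r_C1² − 361/9 = 0  ⇒  r_C1 = 19/3 (r>0 drops 1)

19/3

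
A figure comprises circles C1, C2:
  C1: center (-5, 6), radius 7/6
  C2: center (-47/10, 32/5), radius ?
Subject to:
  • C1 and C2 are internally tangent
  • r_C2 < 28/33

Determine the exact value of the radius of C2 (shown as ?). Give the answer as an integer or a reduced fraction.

2/3

1. [int C1,C2]  r_C2² − (7/3)r_C2 + 10/9 = 0  ⇒  r_C2 = 2/3 or 5/3
2. given r_C2 < 28/33: keep 2/3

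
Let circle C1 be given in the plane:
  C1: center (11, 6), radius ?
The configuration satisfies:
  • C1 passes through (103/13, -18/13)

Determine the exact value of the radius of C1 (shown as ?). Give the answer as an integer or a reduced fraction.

1. [C1∋P]  r_C1² − 64 = 0  ⇒  r_C1 = 8 (r>0 drops 1)

8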